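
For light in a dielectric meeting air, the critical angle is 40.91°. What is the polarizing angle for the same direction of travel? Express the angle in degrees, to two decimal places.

sin θ_c = n₂/n₁, so n₂/n₁ = sin 40.91° = 0.6549.
Brewster: tan θ_B = n₂/n₁ = 0.6549.
θ_B = arctan(0.6549) = 33.22°.

θ_B ≈ 33.22°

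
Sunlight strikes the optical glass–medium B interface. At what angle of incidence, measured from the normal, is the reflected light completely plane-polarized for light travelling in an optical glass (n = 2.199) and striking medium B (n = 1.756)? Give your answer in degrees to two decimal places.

At Brewster's angle the reflected and refracted rays are perpendicular, which with Snell's law gives tan θ_B = n₂/n₁.
Here n₂/n₁ = 1.756/2.199 = 0.7985, and Brewster's law gives tan θ_B = n₂/n₁.
θ_B = arctan(0.7985) = 38.61°.

θ_B ≈ 38.61°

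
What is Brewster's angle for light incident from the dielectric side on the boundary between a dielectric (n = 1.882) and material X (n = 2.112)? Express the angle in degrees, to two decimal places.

θ_B ≈ 48.30°

tan θ_B = n₂/n₁ = 2.112/1.882 = 1.1222. Taking the arctangent, θ_B = 48.30°.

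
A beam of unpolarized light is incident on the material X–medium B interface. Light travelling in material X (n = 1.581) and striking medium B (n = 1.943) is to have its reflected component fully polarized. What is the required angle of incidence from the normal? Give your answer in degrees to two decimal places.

Brewster's condition: tan θ_B = n₂/n₁ = 1.943/1.581 = 1.2290.
θ_B = arctan(1.2290) = 50.87°.

θ_B ≈ 50.87°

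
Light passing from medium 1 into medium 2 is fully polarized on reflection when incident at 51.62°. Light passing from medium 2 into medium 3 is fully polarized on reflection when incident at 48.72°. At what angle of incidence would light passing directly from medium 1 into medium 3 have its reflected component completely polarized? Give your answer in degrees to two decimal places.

tan θ_B(1→2) = n₂/n₁ = tan 51.62° = 1.2626.
tan θ_B(2→3) = n₃/n₂ = tan 48.72° = 1.1391.
Multiplying, n₃/n₁ = 1.2626 × 1.1391 = 1.4382, and θ_B(1→3) = arctan 1.4382 = 55.19°.

θ_B ≈ 55.19°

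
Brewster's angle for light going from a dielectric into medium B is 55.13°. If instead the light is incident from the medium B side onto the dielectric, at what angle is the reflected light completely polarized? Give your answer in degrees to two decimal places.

Reversing the direction swaps n₁ and n₂, so tan θ_B' = 1/tan θ_B and θ_B' = 90° − θ_B.
Hence θ_B' = 90° − 55.13° = 34.87°.

θ_B' ≈ 34.87°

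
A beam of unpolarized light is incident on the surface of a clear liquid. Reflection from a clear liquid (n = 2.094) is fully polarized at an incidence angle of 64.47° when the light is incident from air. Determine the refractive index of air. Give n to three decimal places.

n ≈ 1.000

Full polarization of the reflected beam means tan θ_B = n₂/n₁, where n₁ is the incident medium (air).
n₁ = n₂ / tan θ_B = 2.094 / tan 64.47° = 1.000.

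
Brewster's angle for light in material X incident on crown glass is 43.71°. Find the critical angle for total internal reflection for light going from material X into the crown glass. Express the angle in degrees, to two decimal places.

tan θ_B = n₂/n₁ = tan 43.71° = 0.9560.
Total internal reflection: sin θ_c = n₂/n₁ = 0.9560.
θ_c = arcsin(0.9560) = 72.93°.

θ_c ≈ 72.93°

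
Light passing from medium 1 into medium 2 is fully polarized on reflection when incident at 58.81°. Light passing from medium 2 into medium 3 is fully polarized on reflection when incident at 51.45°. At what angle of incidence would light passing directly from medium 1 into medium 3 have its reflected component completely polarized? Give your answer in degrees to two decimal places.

θ_B ≈ 64.25°

tan θ_B(1→2) = n₂/n₁ = tan 58.81° = 1.6518.
tan θ_B(2→3) = n₃/n₂ = tan 51.45° = 1.2549.
So n₃/n₁ = (n₂/n₁)(n₃/n₂) = 1.6518 × 1.2549 = 2.0729.
θ_B(1→3) = arctan(2.0729) = 64.25°.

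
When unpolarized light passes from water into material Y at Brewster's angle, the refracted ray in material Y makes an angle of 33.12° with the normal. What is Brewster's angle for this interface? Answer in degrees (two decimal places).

θ_B ≈ 56.88°

Brewster's condition makes the reflected and refracted beams perpendicular: θ_B + θ_t = 90°.
So θ_B = 90° − θ_t = 90° − 33.12° = 56.88°.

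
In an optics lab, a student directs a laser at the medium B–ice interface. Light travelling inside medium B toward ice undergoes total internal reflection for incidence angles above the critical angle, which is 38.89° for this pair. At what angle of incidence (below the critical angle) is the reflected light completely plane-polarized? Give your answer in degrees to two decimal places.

n₂/n₁ = sin θ_c = sin 38.89° = 0.6278.
tan θ_B equals the same ratio, so θ_B = arctan(0.6278) = 32.12°.

θ_B ≈ 32.12°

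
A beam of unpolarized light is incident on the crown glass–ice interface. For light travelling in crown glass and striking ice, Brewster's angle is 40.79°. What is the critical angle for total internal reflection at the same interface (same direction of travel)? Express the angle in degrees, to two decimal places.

θ_c ≈ 59.64°

tan θ_B = n₂/n₁ = tan 40.79° = 0.8629.
Total internal reflection: sin θ_c = n₂/n₁ = 0.8629.
θ_c = arcsin(0.8629) = 59.64°.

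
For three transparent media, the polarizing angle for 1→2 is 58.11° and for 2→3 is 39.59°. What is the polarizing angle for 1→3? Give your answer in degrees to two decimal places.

tan θ_B(1→2) = n₂/n₁ = tan 58.11° = 1.6072.
tan θ_B(2→3) = n₃/n₂ = tan 39.59° = 0.8270.
Multiplying, n₃/n₁ = 1.6072 × 0.8270 = 1.3291, and θ_B(1→3) = arctan 1.3291 = 53.04°.

θ_B ≈ 53.04°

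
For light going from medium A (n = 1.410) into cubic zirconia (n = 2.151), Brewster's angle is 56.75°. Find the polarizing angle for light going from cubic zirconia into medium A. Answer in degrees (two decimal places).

θ_B' ≈ 33.25°

Reversing the direction swaps n₁ and n₂, so tan θ_B' = 1/tan θ_B and θ_B' = 90° − θ_B.
Hence θ_B' = 90° − 56.75° = 33.25°.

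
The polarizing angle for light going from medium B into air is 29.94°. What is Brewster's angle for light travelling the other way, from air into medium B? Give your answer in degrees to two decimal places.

θ_B' ≈ 60.06°

Reversing the direction swaps n₁ and n₂, so tan θ_B' = 1/tan θ_B and θ_B' = 90° − θ_B.
Hence θ_B' = 90° − 29.94° = 60.06°.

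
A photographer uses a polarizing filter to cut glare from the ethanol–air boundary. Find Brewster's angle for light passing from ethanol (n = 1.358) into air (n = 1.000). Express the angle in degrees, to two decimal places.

The reflected p-component vanishes when tan θ_B = n₂/n₁.
Brewster's condition: tan θ_B = n₂/n₁ = 1.000/1.358 = 0.7364. Taking the arctangent, θ_B = 36.37°.

θ_B ≈ 36.37°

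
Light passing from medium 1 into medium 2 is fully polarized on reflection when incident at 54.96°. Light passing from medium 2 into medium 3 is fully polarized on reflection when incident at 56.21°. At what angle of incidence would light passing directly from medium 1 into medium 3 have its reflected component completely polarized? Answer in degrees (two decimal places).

θ_B ≈ 64.86°

tan θ_B(1→2) = n₂/n₁ = tan 54.96° = 1.4260.
tan θ_B(2→3) = n₃/n₂ = tan 56.21° = 1.4943.
n₃/n₁ = 2.1310. Then tan θ_B(1→3) = n₃/n₁, so θ_B(1→3) = arctan(2.1310) = 64.86°.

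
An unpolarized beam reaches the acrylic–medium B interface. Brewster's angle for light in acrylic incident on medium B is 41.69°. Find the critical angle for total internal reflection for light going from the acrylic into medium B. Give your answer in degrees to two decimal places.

From Brewster, n₂/n₁ = tan θ_B = tan 41.69° = 0.8907.
Then sin θ_c = n₂/n₁ = 0.8907, so θ_c = arcsin 0.8907 = 62.96°.

θ_c ≈ 62.96°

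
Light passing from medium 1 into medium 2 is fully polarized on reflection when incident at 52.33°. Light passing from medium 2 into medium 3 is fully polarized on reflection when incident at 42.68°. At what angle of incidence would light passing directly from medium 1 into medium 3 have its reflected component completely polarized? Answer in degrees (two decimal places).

Each Brewster angle gives a ratio: n₂/n₁ = tan 52.33° = 1.2952, n₃/n₂ = tan 42.68° = 0.9221.
So n₃/n₁ = (n₂/n₁)(n₃/n₂) = 1.2952 × 0.9221 = 1.1944.
θ_B(1→3) = arctan(1.1944) = 50.06°.

θ_B ≈ 50.06°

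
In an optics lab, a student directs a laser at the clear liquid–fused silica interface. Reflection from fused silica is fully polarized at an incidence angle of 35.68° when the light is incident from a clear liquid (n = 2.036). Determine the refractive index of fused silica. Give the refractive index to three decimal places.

n ≈ 1.462

At the polarizing angle, tan θ_B = n₂/n₁ with n₁ on the incident side (a clear liquid) and n₂ on the transmitted side (fused silica).
n₂ = n₁ tan θ_B = 2.036 × tan 35.68° = 1.462.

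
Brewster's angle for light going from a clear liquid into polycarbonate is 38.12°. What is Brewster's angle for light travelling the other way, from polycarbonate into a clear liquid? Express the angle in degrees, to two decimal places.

θ_B' ≈ 51.88°

Reversing the direction swaps n₁ and n₂, so tan θ_B' = 1/tan θ_B and θ_B' = 90° − θ_B.
Hence θ_B' = 90° − 38.12° = 51.88°.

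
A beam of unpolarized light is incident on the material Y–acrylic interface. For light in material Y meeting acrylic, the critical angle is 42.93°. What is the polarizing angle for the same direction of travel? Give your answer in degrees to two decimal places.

At the critical angle sin θ_c = n₂/n₁, giving n₂/n₁ = sin 42.93° = 0.6811.
Then tan θ_B = n₂/n₁ = 0.6811, so θ_B = arctan 0.6811 = 34.26°.

θ_B ≈ 34.26°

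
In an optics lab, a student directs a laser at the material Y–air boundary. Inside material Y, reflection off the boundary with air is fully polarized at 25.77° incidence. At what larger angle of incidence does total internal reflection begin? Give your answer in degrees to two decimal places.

θ_c ≈ 28.87°

From Brewster, n₂/n₁ = tan θ_B = tan 25.77° = 0.4828.
Then sin θ_c = n₂/n₁ = 0.4828, so θ_c = arcsin 0.4828 = 28.87°.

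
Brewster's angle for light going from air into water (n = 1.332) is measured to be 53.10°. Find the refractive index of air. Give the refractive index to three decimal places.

Full polarization of the reflected beam means tan θ_B = n₂/n₁, where n₁ is the incident medium (air).
n₁ = n₂ / tan θ_B = 1.332 / tan 53.10° = 1.000.

n ≈ 1.000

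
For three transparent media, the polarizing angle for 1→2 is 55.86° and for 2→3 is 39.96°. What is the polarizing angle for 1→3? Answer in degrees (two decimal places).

θ_B ≈ 51.02°

n₂/n₁ = tan 55.86° = 1.4748 and n₃/n₂ = tan 39.96° = 0.8379.
n₃/n₁ = 1.2357. Then tan θ_B(1→3) = n₃/n₁, so θ_B(1→3) = arctan(1.2357) = 51.02°.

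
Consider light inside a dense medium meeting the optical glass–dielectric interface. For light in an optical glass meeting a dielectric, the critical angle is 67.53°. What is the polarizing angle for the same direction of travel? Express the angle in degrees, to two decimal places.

sin θ_c = n₂/n₁, so n₂/n₁ = sin 67.53° = 0.9241.
Brewster: tan θ_B = n₂/n₁ = 0.9241.
θ_B = arctan(0.9241) = 42.74°.

θ_B ≈ 42.74°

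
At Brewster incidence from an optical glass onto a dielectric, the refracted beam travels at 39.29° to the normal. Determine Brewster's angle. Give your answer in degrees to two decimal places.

θ_B ≈ 50.71°

Since the reflected and refracted rays are at right angles at the polarizing angle, θ_B + θ_t = 90°.
θ_B = 90° − 39.29° = 50.71°.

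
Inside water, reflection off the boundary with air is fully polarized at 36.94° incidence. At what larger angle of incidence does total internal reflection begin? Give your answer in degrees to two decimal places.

θ_c ≈ 48.76°

n₂/n₁ = tan 36.94° = 0.7519; the critical angle satisfies sin θ_c = n₂/n₁.
θ_c = arcsin(0.7519) = 48.76°.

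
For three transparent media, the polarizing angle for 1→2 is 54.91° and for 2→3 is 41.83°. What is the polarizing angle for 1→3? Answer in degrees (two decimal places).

Each Brewster angle gives a ratio: n₂/n₁ = tan 54.91° = 1.4234, n₃/n₂ = tan 41.83° = 0.8950.
Multiplying, n₃/n₁ = 1.4234 × 0.8950 = 1.2740, and θ_B(1→3) = arctan 1.2740 = 51.87°.

θ_B ≈ 51.87°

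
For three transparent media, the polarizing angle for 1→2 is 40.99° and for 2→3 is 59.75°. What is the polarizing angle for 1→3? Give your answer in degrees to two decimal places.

θ_B ≈ 56.13°

Each Brewster angle gives a ratio: n₂/n₁ = tan 40.99° = 0.8690, n₃/n₂ = tan 59.75° = 1.7147.
n₃/n₁ = 1.4901. Then tan θ_B(1→3) = n₃/n₁, so θ_B(1→3) = arctan(1.4901) = 56.13°.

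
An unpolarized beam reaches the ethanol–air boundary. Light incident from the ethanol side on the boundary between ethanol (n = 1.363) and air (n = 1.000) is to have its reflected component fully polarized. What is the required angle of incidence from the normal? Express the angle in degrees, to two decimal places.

θ_B ≈ 36.27°

The reflected p-component vanishes when tan θ_B = n₂/n₁.
Here n₂/n₁ = 1.000/1.363 = 0.7337, and Brewster's law gives tan θ_B = n₂/n₁.
So θ_B = arctan 0.7337 = 36.27°.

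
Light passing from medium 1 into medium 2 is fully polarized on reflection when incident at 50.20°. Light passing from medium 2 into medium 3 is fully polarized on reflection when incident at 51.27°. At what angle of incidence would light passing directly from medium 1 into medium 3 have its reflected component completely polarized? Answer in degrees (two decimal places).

θ_B ≈ 56.25°

n₂/n₁ = tan 50.20° = 1.2002 and n₃/n₂ = tan 51.27° = 1.2469.
So n₃/n₁ = (n₂/n₁)(n₃/n₂) = 1.2002 × 1.2469 = 1.4965.
θ_B(1→3) = arctan(1.4965) = 56.25°.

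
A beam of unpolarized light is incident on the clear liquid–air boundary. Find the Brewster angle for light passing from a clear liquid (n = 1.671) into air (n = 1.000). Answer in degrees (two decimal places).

θ_B ≈ 30.90°

At Brewster's angle the reflected and refracted rays are perpendicular, which with Snell's law gives tan θ_B = n₂/n₁.
Here n₂/n₁ = 1.000/1.671 = 0.5984, and Brewster's law gives tan θ_B = n₂/n₁.
θ_B = arctan(0.5984) = 30.90°.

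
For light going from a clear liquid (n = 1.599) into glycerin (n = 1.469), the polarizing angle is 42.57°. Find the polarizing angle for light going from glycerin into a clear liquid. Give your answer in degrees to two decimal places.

θ_B' ≈ 47.43°

Reversing the direction swaps n₁ and n₂, so tan θ_B' = 1/tan θ_B and θ_B' = 90° − θ_B.
Hence θ_B' = 90° − 42.57° = 47.43°.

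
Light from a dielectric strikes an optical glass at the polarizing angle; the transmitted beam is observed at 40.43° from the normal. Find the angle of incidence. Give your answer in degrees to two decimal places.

Brewster's condition makes the reflected and refracted beams perpendicular: θ_B + θ_t = 90°.
So θ_B = 90° − θ_t = 90° − 40.43° = 49.57°.

θ_B ≈ 49.57°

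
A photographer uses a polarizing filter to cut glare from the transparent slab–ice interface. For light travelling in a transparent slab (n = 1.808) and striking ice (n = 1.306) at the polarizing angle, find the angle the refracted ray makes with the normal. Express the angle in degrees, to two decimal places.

θ_t ≈ 54.16°

First find Brewster's angle: tan θ_B = 1.306/1.808 = 0.7223, giving θ_B = 35.84°.
At Brewster's angle the reflected and refracted rays are perpendicular, so θ_t = 90° − θ_B = 90° − 35.84° = 54.16°.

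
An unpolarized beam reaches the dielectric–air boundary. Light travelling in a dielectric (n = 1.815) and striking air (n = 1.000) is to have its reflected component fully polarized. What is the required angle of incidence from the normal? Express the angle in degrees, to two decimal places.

θ_B ≈ 28.85°

tan θ_B = n₂/n₁ = 1.000/1.815 = 0.5510. Taking the arctangent, θ_B = 28.85°.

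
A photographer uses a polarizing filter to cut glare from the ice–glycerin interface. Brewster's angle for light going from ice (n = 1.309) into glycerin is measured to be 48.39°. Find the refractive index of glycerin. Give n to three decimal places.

Full polarization of the reflected beam means tan θ_B = n₂/n₁, where n₁ is the incident medium (ice).
n₂ = n₁ tan θ_B = 1.309 × tan 48.39° = 1.474.

n ≈ 1.474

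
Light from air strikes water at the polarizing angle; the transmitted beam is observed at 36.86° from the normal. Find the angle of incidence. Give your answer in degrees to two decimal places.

θ_B ≈ 53.14°

Since the reflected and refracted rays are at right angles at the polarizing angle, θ_B + θ_t = 90°.
So θ_B = 90° − θ_t = 90° − 36.86° = 53.14°.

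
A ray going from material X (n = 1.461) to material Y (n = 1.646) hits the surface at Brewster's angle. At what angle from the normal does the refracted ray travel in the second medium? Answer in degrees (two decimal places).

θ_B = arctan(n₂/n₁) = arctan(1.646/1.461) = 48.41°.
Since θ_B + θ_t = 90° at Brewster incidence, θ_t = 90° − 48.41° = 41.59°.

θ_t ≈ 41.59°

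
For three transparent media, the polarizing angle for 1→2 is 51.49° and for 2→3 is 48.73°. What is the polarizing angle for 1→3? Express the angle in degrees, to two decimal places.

θ_B ≈ 55.07°

tan θ_B(1→2) = n₂/n₁ = tan 51.49° = 1.2567.
tan θ_B(2→3) = n₃/n₂ = tan 48.73° = 1.1395.
Multiplying, n₃/n₁ = 1.2567 × 1.1395 = 1.4320, and θ_B(1→3) = arctan 1.4320 = 55.07°.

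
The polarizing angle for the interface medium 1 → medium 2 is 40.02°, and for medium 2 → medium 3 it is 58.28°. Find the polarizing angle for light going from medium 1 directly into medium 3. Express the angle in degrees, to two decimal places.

Each Brewster angle gives a ratio: n₂/n₁ = tan 40.02° = 0.8397, n₃/n₂ = tan 58.28° = 1.6179.
n₃/n₁ = 1.3585. Then tan θ_B(1→3) = n₃/n₁, so θ_B(1→3) = arctan(1.3585) = 53.64°.

θ_B ≈ 53.64°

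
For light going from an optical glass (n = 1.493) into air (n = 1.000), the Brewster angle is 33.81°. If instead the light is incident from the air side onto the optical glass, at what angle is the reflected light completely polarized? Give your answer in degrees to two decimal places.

θ_B' ≈ 56.19°

tan θ_B' = n₁/n₂ = 1/tan θ_B, so θ_B' = 90° − θ_B.
θ_B' = 90° − 33.81° = 56.19°.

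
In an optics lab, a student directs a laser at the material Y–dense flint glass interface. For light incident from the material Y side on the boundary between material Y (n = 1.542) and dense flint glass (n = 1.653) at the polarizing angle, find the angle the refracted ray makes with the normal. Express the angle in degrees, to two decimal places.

θ_t ≈ 43.01°

θ_B = arctan(n₂/n₁) = arctan(1.653/1.542) = 46.99°.
The refracted ray is perpendicular to the reflected ray, so θ_t = 90° − θ_B = 43.01°.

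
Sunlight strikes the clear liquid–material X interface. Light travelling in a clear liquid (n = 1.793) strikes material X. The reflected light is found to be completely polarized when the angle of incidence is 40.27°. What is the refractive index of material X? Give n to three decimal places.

n ≈ 1.519

At the polarizing angle, tan θ_B = n₂/n₁ with n₁ on the incident side (a clear liquid) and n₂ on the transmitted side (material X).
n₂ = n₁ tan θ_B = 1.793 × tan 40.27° = 1.519.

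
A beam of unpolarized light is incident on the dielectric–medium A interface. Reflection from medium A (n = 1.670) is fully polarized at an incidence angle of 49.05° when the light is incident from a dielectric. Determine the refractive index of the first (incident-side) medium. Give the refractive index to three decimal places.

n ≈ 1.449

Brewster's law: tan θ_B = n₂/n₁ (light incident in a dielectric, refracted into medium A).
n₁ = n₂ / tan θ_B = 1.670 / tan 49.05° = 1.449.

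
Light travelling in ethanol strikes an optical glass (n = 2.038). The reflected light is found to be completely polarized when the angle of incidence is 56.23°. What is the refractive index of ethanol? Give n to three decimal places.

Brewster's law: tan θ_B = n₂/n₁ (light incident in ethanol, refracted into an optical glass).
n₁ = n₂ / tan θ_B = 2.038 / tan 56.23° = 1.363.

n ≈ 1.363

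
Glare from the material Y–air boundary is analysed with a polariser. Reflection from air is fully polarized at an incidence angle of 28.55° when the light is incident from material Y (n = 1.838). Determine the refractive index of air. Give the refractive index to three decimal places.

n ≈ 1.000

Brewster's law: tan θ_B = n₂/n₁ (light incident in material Y, refracted into air).
n₂ = n₁ tan θ_B = 1.838 × tan 28.55° = 1.000.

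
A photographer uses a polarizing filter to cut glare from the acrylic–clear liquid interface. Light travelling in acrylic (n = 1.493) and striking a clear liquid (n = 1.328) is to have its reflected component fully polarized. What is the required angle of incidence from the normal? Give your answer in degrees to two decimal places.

Brewster's condition: tan θ_B = n₂/n₁ = 1.328/1.493 = 0.8895. Taking the arctangent, θ_B = 41.65°.

θ_B ≈ 41.65°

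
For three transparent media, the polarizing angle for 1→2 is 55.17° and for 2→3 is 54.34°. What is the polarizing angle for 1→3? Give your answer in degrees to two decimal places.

n₂/n₁ = tan 55.17° = 1.4372 and n₃/n₂ = tan 54.34° = 1.3937.
Multiplying, n₃/n₁ = 1.4372 × 1.3937 = 2.0030, and θ_B(1→3) = arctan 2.0030 = 63.47°.

θ_B ≈ 63.47°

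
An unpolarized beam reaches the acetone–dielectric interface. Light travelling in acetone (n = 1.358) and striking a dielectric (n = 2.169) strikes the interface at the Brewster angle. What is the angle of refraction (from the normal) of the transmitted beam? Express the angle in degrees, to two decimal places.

θ_t ≈ 32.05°

θ_B = arctan(n₂/n₁) = arctan(2.169/1.358) = 57.95°.
The refracted ray is perpendicular to the reflected ray, so θ_t = 90° − θ_B = 32.05°.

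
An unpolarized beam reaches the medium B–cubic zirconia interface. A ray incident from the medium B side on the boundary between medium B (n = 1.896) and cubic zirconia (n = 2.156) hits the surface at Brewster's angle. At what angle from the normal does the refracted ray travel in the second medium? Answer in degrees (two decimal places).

θ_t ≈ 41.33°

First find Brewster's angle: tan θ_B = 2.156/1.896 = 1.1371, giving θ_B = 48.67°.
At Brewster's angle the reflected and refracted rays are perpendicular, so θ_t = 90° − θ_B = 90° − 48.67° = 41.33°.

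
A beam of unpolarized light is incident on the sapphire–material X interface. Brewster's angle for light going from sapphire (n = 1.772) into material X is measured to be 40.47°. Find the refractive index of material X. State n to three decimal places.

At Brewster's angle, tan θ_B = n₂/n₁ with n₁ on the incident side (sapphire) and n₂ on the transmitted side (material X).
n₂ = n₁ tan θ_B = 1.772 × tan 40.47° = 1.512.

n ≈ 1.512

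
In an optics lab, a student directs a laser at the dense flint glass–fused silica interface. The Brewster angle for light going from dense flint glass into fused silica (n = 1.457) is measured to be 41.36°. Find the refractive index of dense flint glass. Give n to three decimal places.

n ≈ 1.655

At the Brewster angle, tan θ_B = n₂/n₁ with n₁ on the incident side (dense flint glass) and n₂ on the transmitted side (fused silica).
n₁ = n₂ / tan θ_B = 1.457 / tan 41.36° = 1.655.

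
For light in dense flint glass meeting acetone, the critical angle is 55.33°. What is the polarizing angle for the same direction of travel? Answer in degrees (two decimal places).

θ_B ≈ 39.44°

sin θ_c = n₂/n₁, so n₂/n₁ = sin 55.33° = 0.8224.
Brewster: tan θ_B = n₂/n₁ = 0.8224.
θ_B = arctan(0.8224) = 39.44°.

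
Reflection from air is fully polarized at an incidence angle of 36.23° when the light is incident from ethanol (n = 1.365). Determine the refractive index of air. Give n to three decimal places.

Brewster's law: tan θ_B = n₂/n₁ (light incident in ethanol, refracted into air).
n₂ = n₁ tan θ_B = 1.365 × tan 36.23° = 1.000.

n ≈ 1.000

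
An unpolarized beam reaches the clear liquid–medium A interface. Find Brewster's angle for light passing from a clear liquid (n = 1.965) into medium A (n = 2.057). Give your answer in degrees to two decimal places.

At Brewster's angle the reflected and refracted rays are perpendicular, which with Snell's law gives tan θ_B = n₂/n₁.
Here n₂/n₁ = 2.057/1.965 = 1.0468, and Brewster's law gives tan θ_B = n₂/n₁. Taking the arctangent, θ_B = 46.31°.

θ_B ≈ 46.31°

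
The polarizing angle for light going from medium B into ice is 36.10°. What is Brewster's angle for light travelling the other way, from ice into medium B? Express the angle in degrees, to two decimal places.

tan θ_B' = n₁/n₂ = 1/tan θ_B, so θ_B' = 90° − θ_B.
θ_B' = 90° − 36.10° = 53.90°.

θ_B' ≈ 53.90°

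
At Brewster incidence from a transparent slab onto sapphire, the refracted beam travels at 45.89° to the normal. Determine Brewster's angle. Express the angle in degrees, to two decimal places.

Since the reflected and refracted rays are at right angles at the polarizing angle, θ_B + θ_t = 90°.
So θ_B = 90° − θ_t = 90° − 45.89° = 44.11°.

θ_B ≈ 44.11°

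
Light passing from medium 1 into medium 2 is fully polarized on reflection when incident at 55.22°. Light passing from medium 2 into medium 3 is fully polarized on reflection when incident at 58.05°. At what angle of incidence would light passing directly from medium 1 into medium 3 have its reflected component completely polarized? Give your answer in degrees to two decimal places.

tan θ_B(1→2) = n₂/n₁ = tan 55.22° = 1.4399.
tan θ_B(2→3) = n₃/n₂ = tan 58.05° = 1.6034.
Multiplying, n₃/n₁ = 1.4399 × 1.6034 = 2.3088, and θ_B(1→3) = arctan 2.3088 = 66.58°.

θ_B ≈ 66.58°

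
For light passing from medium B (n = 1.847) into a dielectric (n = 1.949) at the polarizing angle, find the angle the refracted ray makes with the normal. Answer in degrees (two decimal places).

tan θ_B = n₂/n₁ = 1.949/1.847 = 1.0552, so θ_B = 46.54°.
Since θ_B + θ_t = 90° at Brewster incidence, θ_t = 90° − 46.54° = 43.46°.

θ_t ≈ 43.46°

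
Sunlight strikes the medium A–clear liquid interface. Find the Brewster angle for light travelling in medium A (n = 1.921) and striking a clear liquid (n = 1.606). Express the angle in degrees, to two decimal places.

θ_B ≈ 39.90°

Brewster's condition: tan θ_B = n₂/n₁ = 1.606/1.921 = 0.8360.
So θ_B = arctan 0.8360 = 39.90°.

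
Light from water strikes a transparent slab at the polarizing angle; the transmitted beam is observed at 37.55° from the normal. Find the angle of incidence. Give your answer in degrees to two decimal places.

Since the reflected and refracted rays are at right angles at the polarizing angle, θ_B + θ_t = 90°.
θ_B = 90° − 37.55° = 52.45°.

θ_B ≈ 52.45°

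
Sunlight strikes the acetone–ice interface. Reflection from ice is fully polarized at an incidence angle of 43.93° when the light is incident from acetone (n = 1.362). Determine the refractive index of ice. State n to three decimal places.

n ≈ 1.312

Brewster's law: tan θ_B = n₂/n₁ (light incident in acetone, refracted into ice).
n₂ = n₁ tan θ_B = 1.362 × tan 43.93° = 1.312.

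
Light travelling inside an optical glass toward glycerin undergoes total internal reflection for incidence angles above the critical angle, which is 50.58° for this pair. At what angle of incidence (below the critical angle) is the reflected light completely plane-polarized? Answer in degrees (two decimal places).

sin θ_c = n₂/n₁, so n₂/n₁ = sin 50.58° = 0.7725.
Brewster: tan θ_B = n₂/n₁ = 0.7725.
θ_B = arctan(0.7725) = 37.69°.

θ_B ≈ 37.69°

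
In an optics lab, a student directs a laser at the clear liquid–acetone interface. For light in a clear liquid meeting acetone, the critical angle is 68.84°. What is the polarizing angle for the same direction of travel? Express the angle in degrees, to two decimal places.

θ_B ≈ 43.00°

n₂/n₁ = sin θ_c = sin 68.84° = 0.9326.
tan θ_B equals the same ratio, so θ_B = arctan(0.9326) = 43.00°.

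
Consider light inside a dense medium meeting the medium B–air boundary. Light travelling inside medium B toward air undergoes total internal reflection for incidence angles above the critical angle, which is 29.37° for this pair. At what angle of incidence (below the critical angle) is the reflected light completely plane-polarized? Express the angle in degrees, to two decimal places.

n₂/n₁ = sin θ_c = sin 29.37° = 0.4904.
tan θ_B equals the same ratio, so θ_B = arctan(0.4904) = 26.13°.

θ_B ≈ 26.13°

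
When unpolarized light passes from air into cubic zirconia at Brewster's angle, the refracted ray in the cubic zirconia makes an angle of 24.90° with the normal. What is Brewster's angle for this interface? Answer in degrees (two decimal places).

Brewster's condition makes the reflected and refracted beams perpendicular: θ_B + θ_t = 90°.
θ_B = 90° − 24.90° = 65.10°.

θ_B ≈ 65.10°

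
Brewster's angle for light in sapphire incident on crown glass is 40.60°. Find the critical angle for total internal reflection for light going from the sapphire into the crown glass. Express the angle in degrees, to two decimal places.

n₂/n₁ = tan 40.60° = 0.8571; the critical angle satisfies sin θ_c = n₂/n₁.
θ_c = arcsin(0.8571) = 58.99°.

θ_c ≈ 58.99°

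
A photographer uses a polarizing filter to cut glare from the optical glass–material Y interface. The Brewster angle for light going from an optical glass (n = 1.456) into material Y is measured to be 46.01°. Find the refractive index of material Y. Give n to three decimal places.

n ≈ 1.508

Full polarization of the reflected beam means tan θ_B = n₂/n₁, where n₁ is the incident medium (an optical glass).
n₂ = n₁ tan θ_B = 1.456 × tan 46.01° = 1.508.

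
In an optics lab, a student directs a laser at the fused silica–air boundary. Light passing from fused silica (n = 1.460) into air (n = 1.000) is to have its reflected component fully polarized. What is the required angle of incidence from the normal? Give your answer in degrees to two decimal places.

tan θ_B = n₂/n₁ = 1.000/1.460 = 0.6849. Taking the arctangent, θ_B = 34.41°.

θ_B ≈ 34.41°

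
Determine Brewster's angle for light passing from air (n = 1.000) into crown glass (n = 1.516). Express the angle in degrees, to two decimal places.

tan θ_B = n₂/n₁ = 1.516/1.000 = 1.5160.
θ_B = arctan(1.5160) = 56.59°.

θ_B ≈ 56.59°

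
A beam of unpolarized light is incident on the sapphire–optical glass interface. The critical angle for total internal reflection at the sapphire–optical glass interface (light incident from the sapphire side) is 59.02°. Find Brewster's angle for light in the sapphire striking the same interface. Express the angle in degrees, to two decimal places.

θ_B ≈ 40.61°

sin θ_c = n₂/n₁, so n₂/n₁ = sin 59.02° = 0.8573.
Brewster: tan θ_B = n₂/n₁ = 0.8573.
θ_B = arctan(0.8573) = 40.61°.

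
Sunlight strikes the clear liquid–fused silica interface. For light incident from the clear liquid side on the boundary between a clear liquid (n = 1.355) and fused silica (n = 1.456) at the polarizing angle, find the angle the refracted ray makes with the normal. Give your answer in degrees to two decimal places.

θ_t ≈ 42.94°

tan θ_B = n₂/n₁ = 1.456/1.355 = 1.0745, so θ_B = 47.06°.
The refracted ray is perpendicular to the reflected ray, so θ_t = 90° − θ_B = 42.94°.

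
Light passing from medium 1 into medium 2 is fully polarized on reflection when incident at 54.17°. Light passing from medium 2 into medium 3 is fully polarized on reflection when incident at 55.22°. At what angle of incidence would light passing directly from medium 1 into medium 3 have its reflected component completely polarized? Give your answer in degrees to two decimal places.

θ_B ≈ 63.37°

n₂/n₁ = tan 54.17° = 1.3850 and n₃/n₂ = tan 55.22° = 1.4399.
So n₃/n₁ = (n₂/n₁)(n₃/n₂) = 1.3850 × 1.4399 = 1.9942.
θ_B(1→3) = arctan(1.9942) = 63.37°.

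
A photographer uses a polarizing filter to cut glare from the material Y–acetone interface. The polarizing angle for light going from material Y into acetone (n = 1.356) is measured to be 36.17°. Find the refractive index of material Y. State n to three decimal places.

Full polarization of the reflected beam means tan θ_B = n₂/n₁, where n₁ is the incident medium (material Y).
n₁ = n₂ / tan θ_B = 1.356 / tan 36.17° = 1.855.

n ≈ 1.855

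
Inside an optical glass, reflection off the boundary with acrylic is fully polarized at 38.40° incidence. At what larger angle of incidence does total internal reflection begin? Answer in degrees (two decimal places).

θ_c ≈ 52.43°

tan θ_B = n₂/n₁ = tan 38.40° = 0.7926.
Total internal reflection: sin θ_c = n₂/n₁ = 0.7926.
θ_c = arcsin(0.7926) = 52.43°.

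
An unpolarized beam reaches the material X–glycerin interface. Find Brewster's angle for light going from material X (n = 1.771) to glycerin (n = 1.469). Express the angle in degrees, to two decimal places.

Brewster's condition: tan θ_B = n₂/n₁ = 1.469/1.771 = 0.8295. Taking the arctangent, θ_B = 39.67°.

θ_B ≈ 39.67°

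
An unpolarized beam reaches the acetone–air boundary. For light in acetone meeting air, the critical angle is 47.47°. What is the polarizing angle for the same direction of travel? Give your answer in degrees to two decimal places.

sin θ_c = n₂/n₁, so n₂/n₁ = sin 47.47° = 0.7369.
Brewster: tan θ_B = n₂/n₁ = 0.7369.
θ_B = arctan(0.7369) = 36.39°.

θ_B ≈ 36.39°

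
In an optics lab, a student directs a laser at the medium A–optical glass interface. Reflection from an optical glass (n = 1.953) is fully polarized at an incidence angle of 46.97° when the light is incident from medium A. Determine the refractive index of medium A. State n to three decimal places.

n ≈ 1.823

Brewster's law: tan θ_B = n₂/n₁ (light incident in medium A, refracted into an optical glass).
n₁ = n₂ / tan θ_B = 1.953 / tan 46.97° = 1.823.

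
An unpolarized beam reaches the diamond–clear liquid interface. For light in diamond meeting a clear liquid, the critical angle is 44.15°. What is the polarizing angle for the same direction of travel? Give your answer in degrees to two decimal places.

sin θ_c = n₂/n₁, so n₂/n₁ = sin 44.15° = 0.6965.
Brewster: tan θ_B = n₂/n₁ = 0.6965.
θ_B = arctan(0.6965) = 34.86°.

θ_B ≈ 34.86°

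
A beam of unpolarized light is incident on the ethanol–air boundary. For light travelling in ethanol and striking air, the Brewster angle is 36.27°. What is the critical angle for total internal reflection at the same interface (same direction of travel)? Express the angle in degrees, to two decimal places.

tan θ_B = n₂/n₁ = tan 36.27° = 0.7338.
Total internal reflection: sin θ_c = n₂/n₁ = 0.7338.
θ_c = arcsin(0.7338) = 47.20°.

θ_c ≈ 47.20°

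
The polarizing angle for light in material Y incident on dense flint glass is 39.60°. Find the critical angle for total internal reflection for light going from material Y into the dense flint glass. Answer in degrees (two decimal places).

From Brewster, n₂/n₁ = tan θ_B = tan 39.60° = 0.8273.
Then sin θ_c = n₂/n₁ = 0.8273, so θ_c = arcsin 0.8273 = 55.82°.

θ_c ≈ 55.82°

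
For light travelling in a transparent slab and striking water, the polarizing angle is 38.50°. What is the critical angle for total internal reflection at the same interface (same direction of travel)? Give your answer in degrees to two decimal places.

n₂/n₁ = tan 38.50° = 0.7954; the critical angle satisfies sin θ_c = n₂/n₁.
θ_c = arcsin(0.7954) = 52.70°.

θ_c ≈ 52.70°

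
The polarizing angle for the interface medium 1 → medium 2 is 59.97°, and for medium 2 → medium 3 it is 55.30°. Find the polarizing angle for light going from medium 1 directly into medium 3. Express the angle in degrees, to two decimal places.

Each Brewster angle gives a ratio: n₂/n₁ = tan 59.97° = 1.7300, n₃/n₂ = tan 55.30° = 1.4442.
Multiplying, n₃/n₁ = 1.7300 × 1.4442 = 2.4984, and θ_B(1→3) = arctan 2.4984 = 68.19°.

θ_B ≈ 68.19°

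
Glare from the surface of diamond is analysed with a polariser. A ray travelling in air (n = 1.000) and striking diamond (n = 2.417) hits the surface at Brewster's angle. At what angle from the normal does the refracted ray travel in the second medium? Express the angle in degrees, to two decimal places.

First find Brewster's angle: tan θ_B = 2.417/1.000 = 2.4170, giving θ_B = 67.52°.
At Brewster's angle the reflected and refracted rays are perpendicular, so θ_t = 90° − θ_B = 90° − 67.52° = 22.48°.

θ_t ≈ 22.48°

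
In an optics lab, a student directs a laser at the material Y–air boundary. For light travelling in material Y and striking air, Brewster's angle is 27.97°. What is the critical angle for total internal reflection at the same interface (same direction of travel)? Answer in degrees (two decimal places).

θ_c ≈ 32.08°

From Brewster, n₂/n₁ = tan θ_B = tan 27.97° = 0.5310.
Then sin θ_c = n₂/n₁ = 0.5310, so θ_c = arcsin 0.5310 = 32.08°.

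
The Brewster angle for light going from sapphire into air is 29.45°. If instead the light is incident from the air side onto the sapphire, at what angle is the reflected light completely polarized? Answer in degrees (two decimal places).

Reversing the direction swaps n₁ and n₂, so tan θ_B' = 1/tan θ_B and θ_B' = 90° − θ_B.
Hence θ_B' = 90° − 29.45° = 60.55°.

θ_B' ≈ 60.55°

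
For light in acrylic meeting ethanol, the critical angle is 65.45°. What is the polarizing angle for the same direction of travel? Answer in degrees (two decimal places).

θ_B ≈ 42.29°

sin θ_c = n₂/n₁, so n₂/n₁ = sin 65.45° = 0.9096.
Brewster: tan θ_B = n₂/n₁ = 0.9096.
θ_B = arctan(0.9096) = 42.29°.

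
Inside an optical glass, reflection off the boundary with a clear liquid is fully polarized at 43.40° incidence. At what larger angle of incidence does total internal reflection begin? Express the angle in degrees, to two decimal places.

θ_c ≈ 71.02°

From Brewster, n₂/n₁ = tan θ_B = tan 43.40° = 0.9457.
Then sin θ_c = n₂/n₁ = 0.9457, so θ_c = arcsin 0.9457 = 71.02°.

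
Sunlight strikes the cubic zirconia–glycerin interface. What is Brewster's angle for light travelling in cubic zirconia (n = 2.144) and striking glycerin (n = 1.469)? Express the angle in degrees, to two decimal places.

Brewster's condition: tan θ_B = n₂/n₁ = 1.469/2.144 = 0.6852.
θ_B = arctan(0.6852) = 34.42°.

θ_B ≈ 34.42°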